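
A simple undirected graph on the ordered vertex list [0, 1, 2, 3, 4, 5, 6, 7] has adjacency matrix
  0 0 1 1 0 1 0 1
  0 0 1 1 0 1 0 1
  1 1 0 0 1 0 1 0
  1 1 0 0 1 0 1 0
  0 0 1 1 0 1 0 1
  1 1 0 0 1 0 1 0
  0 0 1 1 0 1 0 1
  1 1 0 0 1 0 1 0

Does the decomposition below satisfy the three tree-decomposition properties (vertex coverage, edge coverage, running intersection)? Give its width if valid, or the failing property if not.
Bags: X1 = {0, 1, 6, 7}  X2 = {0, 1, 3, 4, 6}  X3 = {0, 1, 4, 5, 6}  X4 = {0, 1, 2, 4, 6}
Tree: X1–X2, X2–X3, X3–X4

No — edge (4,7) lies in no bag.

A tree decomposition must satisfy three properties: every vertex lies in some bag; for every edge, both endpoints lie together in some bag; and for every vertex, the bags containing it form a connected subtree. Here edge (4,7) lies in no bag, so the decomposition is invalid.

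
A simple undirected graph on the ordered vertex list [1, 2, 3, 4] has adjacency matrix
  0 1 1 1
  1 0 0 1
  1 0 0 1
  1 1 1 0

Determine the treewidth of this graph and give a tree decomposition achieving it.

Each bag holds 3 vertices, so the decomposition has width 2, which upper-bounds the treewidth. On the other hand G contains the 3-clique {1, 2, 4}. A clique must lie in a single bag of any decomposition, so no decomposition can have width below 2. The upper and lower bounds meet at 2, so that is the treewidth.

Treewidth 2.
Bags: B1 = {1, 2, 4}  B2 = {1, 3, 4}
Tree: B1–B2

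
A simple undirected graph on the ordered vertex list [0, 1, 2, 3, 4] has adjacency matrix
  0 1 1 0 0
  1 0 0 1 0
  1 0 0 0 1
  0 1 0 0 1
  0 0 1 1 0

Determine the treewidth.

A width-2 tree decomposition is:
Bags: B1 = {1, 3, 4}  B2 = {0, 1, 4}  B3 = {0, 2, 4}
Tree: B1–B2, B2–B3
Every bag has size at most 3, so the width is 3 − 1 = 2 and tw(G) ≤ 2. For the lower bound, G contains the cycle 4–3–1–0–2–4, so G is not a forest; only forests have treewidth ≤ 1, hence tw(G) ≥ 2. The upper and lower bounds meet at 2, so that is the treewidth.

2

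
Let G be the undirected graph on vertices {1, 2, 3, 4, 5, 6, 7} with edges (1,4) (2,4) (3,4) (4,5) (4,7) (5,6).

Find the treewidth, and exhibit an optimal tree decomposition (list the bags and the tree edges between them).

Treewidth 1.
Bags: B1 = {4, 5}  B2 = {5, 6}  B3 = {3, 4}  B4 = {4, 7}  B5 = {1, 4}  B6 = {2, 4}
Tree: B1–B2, B1–B3, B1–B4, B3–B5, B1–B6

The largest bag has 2 vertices, giving width 1; this decomposition certifies tw(G) ≤ 1. Since G has at least one edge (e.g. 5–4), it is not an edgeless graph, so tw(G) ≥ 1. Therefore the treewidth is 1.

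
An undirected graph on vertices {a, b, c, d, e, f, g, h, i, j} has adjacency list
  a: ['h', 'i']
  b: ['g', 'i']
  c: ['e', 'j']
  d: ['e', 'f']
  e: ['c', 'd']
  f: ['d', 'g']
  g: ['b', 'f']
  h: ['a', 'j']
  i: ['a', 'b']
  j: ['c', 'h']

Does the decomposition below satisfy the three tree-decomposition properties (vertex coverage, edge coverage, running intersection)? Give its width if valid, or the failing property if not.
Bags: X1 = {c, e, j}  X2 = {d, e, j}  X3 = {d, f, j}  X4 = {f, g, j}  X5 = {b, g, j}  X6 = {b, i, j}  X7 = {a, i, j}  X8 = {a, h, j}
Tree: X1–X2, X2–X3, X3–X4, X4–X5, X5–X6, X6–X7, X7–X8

Yes; width 2.

Every vertex of G appears in some bag (union = {a, b, c, d, e, f, g, h, i, j}); every edge is covered by a bag; and for each vertex v the set of bags containing v is connected in the bag tree. The decomposition is therefore valid. The largest bag has 3 vertices, so the width is 2.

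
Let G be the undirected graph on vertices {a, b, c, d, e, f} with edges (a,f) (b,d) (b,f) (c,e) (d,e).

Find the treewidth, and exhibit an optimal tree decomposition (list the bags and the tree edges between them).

Each bag holds 2 vertices, so the decomposition has width 1, which upper-bounds the treewidth. Any graph with an edge has treewidth ≥ 1, and G has the edge c–e. Combining the bounds, tw(G) = 1.

Treewidth 1.
One such decomposition:
Bags: B1 = {c, e}  B2 = {d, e}  B3 = {b, d}  B4 = {b, f}  B5 = {a, f}
Tree: B1–B2, B2–B3, B3–B4, B4–B5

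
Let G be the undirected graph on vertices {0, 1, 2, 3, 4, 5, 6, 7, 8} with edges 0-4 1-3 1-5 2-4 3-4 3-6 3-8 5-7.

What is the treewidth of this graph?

1

A width-1 tree decomposition is:
Bags: B1 = {3, 8}  B2 = {3, 6}  B3 = {3, 4}  B4 = {0, 4}  B5 = {1, 3}  B6 = {1, 5}  B7 = {5, 7}  B8 = {2, 4}
Tree: B1–B2, B2–B3, B3–B4, B2–B5, B5–B6, B6–B7, B4–B8
The largest bag has 2 vertices, giving width 1; this decomposition certifies tw(G) ≤ 1. Since G has at least one edge (e.g. 3–8), it is not an edgeless graph, so tw(G) ≥ 1. Therefore the treewidth is 1.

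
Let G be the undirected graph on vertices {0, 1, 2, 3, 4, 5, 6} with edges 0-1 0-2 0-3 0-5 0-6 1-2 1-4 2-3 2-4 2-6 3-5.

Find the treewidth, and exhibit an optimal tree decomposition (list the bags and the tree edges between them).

The largest bag has 3 vertices, giving width 2; this decomposition certifies tw(G) ≤ 2. On the other hand G contains the 3-clique {0, 1, 2}. A clique must lie in a single bag of any decomposition, so no decomposition can have width below 2. The upper and lower bounds meet at 2, so that is the treewidth.

Treewidth 2.
One such decomposition:
Bags: B1 = {0, 1, 2}  B2 = {0, 2, 3}  B3 = {0, 3, 5}  B4 = {0, 2, 6}  B5 = {1, 2, 4}
Tree: B1–B2, B2–B3, B2–B4, B1–B5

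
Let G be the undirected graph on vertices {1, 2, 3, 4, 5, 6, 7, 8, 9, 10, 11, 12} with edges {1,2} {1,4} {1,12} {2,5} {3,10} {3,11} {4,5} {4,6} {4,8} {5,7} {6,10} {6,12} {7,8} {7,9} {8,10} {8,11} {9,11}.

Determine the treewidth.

3

A width-3 tree decomposition is:
Bags: B1 = {3, 7, 9, 11}  B2 = {3, 7, 8, 11}  B3 = {3, 7, 8, 10}  B4 = {5, 7, 8, 10}  B5 = {4, 5, 8, 10}  B6 = {4, 5, 6, 10}  B7 = {2, 4, 5, 6}  B8 = {1, 2, 4, 6}  B9 = {1, 2, 6, 12}
Tree: B1–B2, B2–B3, B3–B4, B4–B5, B5–B6, B6–B7, B7–B8, B8–B9
The largest bag has 4 vertices, giving width 3; this decomposition certifies tw(G) ≤ 3. For the lower bound: the 4 vertex sets {3,9,11}, {7}, {8}, {4,5,6,10} are disjoint, each induces a connected subgraph, and every pair is joined by at least one edge of G. Contracting each set to a single vertex therefore yields K_{4} as a minor, and since treewidth is minor-monotone, tw(G) ≥ tw(K_{4}) = 3. Combining the bounds, tw(G) = 3.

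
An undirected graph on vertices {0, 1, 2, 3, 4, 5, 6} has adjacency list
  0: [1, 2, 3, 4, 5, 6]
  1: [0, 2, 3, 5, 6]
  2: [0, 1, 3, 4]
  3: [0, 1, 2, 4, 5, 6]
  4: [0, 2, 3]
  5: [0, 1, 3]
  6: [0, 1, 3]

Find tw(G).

3

A width-3 tree decomposition is:
Bags: B1 = {0, 1, 2, 3}  B2 = {0, 1, 3, 5}  B3 = {0, 2, 3, 4}  B4 = {0, 1, 3, 6}
Tree: B1–B2, B1–B3, B1–B4
Every bag has size at most 4, so the width is 4 − 1 = 3 and tw(G) ≤ 3. On the other hand G contains the 4-clique {0, 1, 2, 3}. A clique must lie in a single bag of any decomposition, so no decomposition can have width below 3. The upper and lower bounds meet at 3, so that is the treewidth.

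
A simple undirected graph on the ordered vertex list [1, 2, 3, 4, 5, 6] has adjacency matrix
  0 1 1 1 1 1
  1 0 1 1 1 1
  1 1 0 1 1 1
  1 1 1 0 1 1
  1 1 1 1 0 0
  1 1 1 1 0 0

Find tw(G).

A width-4 tree decomposition is:
Bags: B1 = {1, 2, 3, 4, 6}  B2 = {1, 2, 3, 4, 5}
Tree: B1–B2
Each bag holds 5 vertices, so the decomposition has width 4, which upper-bounds the treewidth. Conversely, {1, 2, 3, 4, 5} is a clique of size 5, and the vertices of any clique must share a bag in every tree decomposition; so some bag has ≥ 5 vertices and tw(G) ≥ 4. Combining the bounds, tw(G) = 4.

4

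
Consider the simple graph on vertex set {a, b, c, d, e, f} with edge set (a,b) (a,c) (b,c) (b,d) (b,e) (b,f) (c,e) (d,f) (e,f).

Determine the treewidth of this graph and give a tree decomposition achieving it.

Treewidth 2.
One optimal decomposition is:
Bags: B1 = {b, c, e}  B2 = {a, b, c}  B3 = {b, e, f}  B4 = {b, d, f}
Tree: B1–B2, B1–B3, B3–B4

Every bag has size at most 3, so the width is 3 − 1 = 2 and tw(G) ≤ 2. For the lower bound, the 3 vertices {a, b, c} are pairwise adjacent, and any tree decomposition puts a clique entirely inside one bag — forcing width ≥ 2. The upper and lower bounds meet at 2, so that is the treewidth.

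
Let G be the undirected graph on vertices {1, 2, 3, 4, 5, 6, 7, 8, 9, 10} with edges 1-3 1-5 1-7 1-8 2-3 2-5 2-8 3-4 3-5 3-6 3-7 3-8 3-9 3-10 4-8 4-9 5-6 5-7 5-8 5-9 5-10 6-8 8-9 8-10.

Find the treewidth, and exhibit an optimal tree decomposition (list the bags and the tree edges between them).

Treewidth 3.
One such decomposition:
Bags: B1 = {1, 3, 5, 8}  B2 = {3, 5, 8, 10}  B3 = {3, 5, 8, 9}  B4 = {3, 5, 6, 8}  B5 = {2, 3, 5, 8}  B6 = {1, 3, 5, 7}  B7 = {3, 4, 8, 9}
Tree: B1–B2, B2–B3, B1–B4, B1–B5, B1–B6, B3–B7

Every bag has size at most 4, so the width is 4 − 1 = 3 and tw(G) ≤ 3. On the other hand G contains the 4-clique {3, 4, 8, 9}. A clique must lie in a single bag of any decomposition, so no decomposition can have width below 3. Combining the bounds, tw(G) = 3.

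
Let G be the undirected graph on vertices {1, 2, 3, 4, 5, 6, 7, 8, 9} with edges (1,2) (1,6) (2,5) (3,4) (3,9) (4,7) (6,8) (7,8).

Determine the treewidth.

A width-1 tree decomposition is:
Bags: B1 = {2, 5}  B2 = {1, 2}  B3 = {1, 6}  B4 = {6, 8}  B5 = {7, 8}  B6 = {4, 7}  B7 = {3, 4}  B8 = {3, 9}
Tree: B1–B2, B2–B3, B3–B4, B4–B5, B5–B6, B6–B7, B7–B8
Every bag has size at most 2, so the width is 2 − 1 = 1 and tw(G) ≤ 1. Since G has at least one edge (e.g. 5–2), it is not an edgeless graph, so tw(G) ≥ 1. Therefore the treewidth is 1.

1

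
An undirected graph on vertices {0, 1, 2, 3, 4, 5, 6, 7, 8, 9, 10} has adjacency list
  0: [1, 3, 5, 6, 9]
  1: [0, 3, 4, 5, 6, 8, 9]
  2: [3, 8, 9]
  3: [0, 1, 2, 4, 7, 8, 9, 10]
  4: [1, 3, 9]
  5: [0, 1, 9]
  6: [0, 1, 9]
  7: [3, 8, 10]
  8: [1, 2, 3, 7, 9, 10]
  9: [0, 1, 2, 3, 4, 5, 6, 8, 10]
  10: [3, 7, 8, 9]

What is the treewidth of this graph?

3

A width-3 tree decomposition is:
Bags: B1 = {0, 1, 5, 9}  B2 = {0, 1, 3, 9}  B3 = {1, 3, 8, 9}  B4 = {1, 3, 4, 9}  B5 = {3, 8, 9, 10}  B6 = {0, 1, 6, 9}  B7 = {2, 3, 8, 9}  B8 = {3, 7, 8, 10}
Tree: B1–B2, B2–B3, B3–B4, B3–B5, B1–B6, B5–B7, B5–B8
The largest bag has 4 vertices, giving width 3; this decomposition certifies tw(G) ≤ 3. On the other hand G contains the 4-clique {0, 1, 3, 9}. A clique must lie in a single bag of any decomposition, so no decomposition can have width below 3. The upper and lower bounds meet at 3, so that is the treewidth.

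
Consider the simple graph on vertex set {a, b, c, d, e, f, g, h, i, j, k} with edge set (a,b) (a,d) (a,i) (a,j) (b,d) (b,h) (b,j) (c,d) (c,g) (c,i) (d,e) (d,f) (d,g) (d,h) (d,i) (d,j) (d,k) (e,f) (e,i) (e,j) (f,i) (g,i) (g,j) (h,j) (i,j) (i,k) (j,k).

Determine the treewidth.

A width-3 tree decomposition is:
Bags: B1 = {d, e, i, j}  B2 = {a, d, i, j}  B3 = {d, i, j, k}  B4 = {d, g, i, j}  B5 = {d, e, f, i}  B6 = {c, d, g, i}  B7 = {a, b, d, j}  B8 = {b, d, h, j}
Tree: B1–B2, B1–B3, B3–B4, B1–B5, B4–B6, B2–B7, B7–B8
Every bag has size at most 4, so the width is 4 − 1 = 3 and tw(G) ≤ 3. Conversely, {b, d, h, j} is a clique of size 4, and the vertices of any clique must share a bag in every tree decomposition; so some bag has ≥ 4 vertices and tw(G) ≥ 3. Hence tw(G) = 3 exactly.

3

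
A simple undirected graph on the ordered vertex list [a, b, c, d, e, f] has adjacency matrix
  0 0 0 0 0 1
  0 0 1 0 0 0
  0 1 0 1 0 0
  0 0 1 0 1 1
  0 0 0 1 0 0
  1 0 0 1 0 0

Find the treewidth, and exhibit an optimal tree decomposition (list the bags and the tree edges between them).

The largest bag has 2 vertices, giving width 1; this decomposition certifies tw(G) ≤ 1. G has an edge, so its treewidth is at least 1. Therefore the treewidth is 1.

Treewidth 1.
One such decomposition:
Bags: B1 = {a, f}  B2 = {d, f}  B3 = {c, d}  B4 = {d, e}  B5 = {b, c}
Tree: B1–B2, B2–B3, B3–B4, B3–B5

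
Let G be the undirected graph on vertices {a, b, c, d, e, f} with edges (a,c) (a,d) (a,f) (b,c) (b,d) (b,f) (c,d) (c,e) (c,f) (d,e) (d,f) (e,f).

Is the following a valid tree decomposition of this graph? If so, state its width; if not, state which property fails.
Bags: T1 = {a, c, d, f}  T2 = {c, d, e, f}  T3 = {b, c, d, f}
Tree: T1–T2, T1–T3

Vertex coverage: the bags together contain {a, b, c, d, e, f}, the full vertex set. Edge coverage: each edge of G has both endpoints in at least one bag. Running intersection: for every vertex, the bags containing it form a connected subtree. All three properties hold, so this is a valid tree decomposition of width max|bag| − 1 = 3, and hence tw(G) ≤ 3.

Yes; width 3.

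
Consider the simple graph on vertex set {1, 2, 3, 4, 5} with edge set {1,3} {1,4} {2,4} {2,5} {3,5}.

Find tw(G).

2

A width-2 tree decomposition is:
Bags: B1 = {1, 3, 5}  B2 = {1, 2, 5}  B3 = {1, 2, 4}
Tree: B1–B2, B2–B3
The largest bag has 3 vertices, giving width 2; this decomposition certifies tw(G) ≤ 2. The edges 1–3–5–2–4–1 form a cycle, so G is not a tree and its treewidth is at least 2. Therefore the treewidth is 2.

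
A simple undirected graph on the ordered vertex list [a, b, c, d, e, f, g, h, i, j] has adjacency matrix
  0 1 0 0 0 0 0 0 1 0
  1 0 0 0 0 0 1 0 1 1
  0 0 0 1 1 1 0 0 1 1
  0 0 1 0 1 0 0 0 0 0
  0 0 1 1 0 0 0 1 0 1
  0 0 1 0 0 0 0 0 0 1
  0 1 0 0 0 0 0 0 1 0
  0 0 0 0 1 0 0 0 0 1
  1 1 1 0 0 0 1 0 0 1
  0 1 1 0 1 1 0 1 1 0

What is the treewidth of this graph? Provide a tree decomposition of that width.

The largest bag has 3 vertices, giving width 2; this decomposition certifies tw(G) ≤ 2. For the lower bound, the 3 vertices {c, d, e} are pairwise adjacent, and any tree decomposition puts a clique entirely inside one bag — forcing width ≥ 2. Hence tw(G) = 2 exactly.

Treewidth 2.
One such decomposition:
Bags: B1 = {c, i, j}  B2 = {b, i, j}  B3 = {a, b, i}  B4 = {c, e, j}  B5 = {c, d, e}  B6 = {e, h, j}  B7 = {c, f, j}  B8 = {b, g, i}
Tree: B1–B2, B2–B3, B1–B4, B4–B5, B4–B6, B4–B7, B3–B8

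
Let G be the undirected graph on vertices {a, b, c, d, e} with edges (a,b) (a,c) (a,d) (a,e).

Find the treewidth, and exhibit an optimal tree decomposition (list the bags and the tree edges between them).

Each bag holds 2 vertices, so the decomposition has width 1, which upper-bounds the treewidth. Since G has at least one edge (e.g. a–b), it is not an edgeless graph, so tw(G) ≥ 1. Hence tw(G) = 1 exactly.

Treewidth 1.
One such decomposition:
Bags: B1 = {a, b}  B2 = {a, c}  B3 = {a, e}  B4 = {a, d}
Tree: B1–B2, B1–B3, B1–B4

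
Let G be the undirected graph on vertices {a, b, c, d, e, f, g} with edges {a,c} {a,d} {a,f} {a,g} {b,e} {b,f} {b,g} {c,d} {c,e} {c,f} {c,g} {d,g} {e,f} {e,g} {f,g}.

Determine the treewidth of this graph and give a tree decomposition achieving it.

Every bag has size at most 4, so the width is 4 − 1 = 3 and tw(G) ≤ 3. Conversely, {a, c, d, g} is a clique of size 4, and the vertices of any clique must share a bag in every tree decomposition; so some bag has ≥ 4 vertices and tw(G) ≥ 3. Hence tw(G) = 3 exactly.

Treewidth 3.
One optimal decomposition is:
Bags: B1 = {a, c, f, g}  B2 = {c, e, f, g}  B3 = {a, c, d, g}  B4 = {b, e, f, g}
Tree: B1–B2, B1–B3, B2–B4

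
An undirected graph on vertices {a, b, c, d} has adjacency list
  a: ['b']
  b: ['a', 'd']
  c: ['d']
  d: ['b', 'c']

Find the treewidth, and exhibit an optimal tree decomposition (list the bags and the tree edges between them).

Treewidth 1.
One such decomposition:
Bags: B1 = {b, d}  B2 = {c, d}  B3 = {a, b}
Tree: B1–B2, B1–B3

Every bag has size at most 2, so the width is 2 − 1 = 1 and tw(G) ≤ 1. Since G has at least one edge (e.g. d–b), it is not an edgeless graph, so tw(G) ≥ 1. Combining the bounds, tw(G) = 1.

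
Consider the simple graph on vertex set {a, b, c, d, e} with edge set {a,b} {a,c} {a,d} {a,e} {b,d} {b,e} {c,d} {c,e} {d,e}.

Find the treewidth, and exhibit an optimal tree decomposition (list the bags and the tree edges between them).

Treewidth 3.
One such decomposition:
Bags: B1 = {a, b, d, e}  B2 = {a, c, d, e}
Tree: B1–B2

Each bag holds 4 vertices, so the decomposition has width 3, which upper-bounds the treewidth. For the lower bound, the 4 vertices {a, c, d, e} are pairwise adjacent, and any tree decomposition puts a clique entirely inside one bag — forcing width ≥ 3. Combining the bounds, tw(G) = 3.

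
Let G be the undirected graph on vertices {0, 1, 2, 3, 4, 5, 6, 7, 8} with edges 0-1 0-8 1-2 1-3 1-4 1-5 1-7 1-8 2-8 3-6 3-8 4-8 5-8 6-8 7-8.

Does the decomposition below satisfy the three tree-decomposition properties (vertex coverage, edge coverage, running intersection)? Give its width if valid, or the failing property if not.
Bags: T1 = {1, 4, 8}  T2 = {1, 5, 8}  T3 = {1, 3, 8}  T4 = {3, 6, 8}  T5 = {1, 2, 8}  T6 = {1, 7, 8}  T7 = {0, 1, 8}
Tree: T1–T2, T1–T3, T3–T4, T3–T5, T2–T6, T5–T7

Every vertex of G appears in some bag (union = {0, 1, 2, 3, 4, 5, 6, 7, 8}); every edge is covered by a bag; and for each vertex v the set of bags containing v is connected in the bag tree. The decomposition is therefore valid. The largest bag has 3 vertices, so the width is 2.

Yes; width 2.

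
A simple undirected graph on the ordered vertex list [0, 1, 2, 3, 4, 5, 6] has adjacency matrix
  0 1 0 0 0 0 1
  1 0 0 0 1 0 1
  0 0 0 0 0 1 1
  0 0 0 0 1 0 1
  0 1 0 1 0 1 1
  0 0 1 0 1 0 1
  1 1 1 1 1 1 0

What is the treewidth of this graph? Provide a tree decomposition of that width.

Every bag has size at most 3, so the width is 3 − 1 = 2 and tw(G) ≤ 2. On the other hand G contains the 3-clique {0, 1, 6}. A clique must lie in a single bag of any decomposition, so no decomposition can have width below 2. Hence tw(G) = 2 exactly.

Treewidth 2.
Bags: B1 = {1, 4, 6}  B2 = {0, 1, 6}  B3 = {3, 4, 6}  B4 = {4, 5, 6}  B5 = {2, 5, 6}
Tree: B1–B2, B1–B3, B3–B4, B4–B5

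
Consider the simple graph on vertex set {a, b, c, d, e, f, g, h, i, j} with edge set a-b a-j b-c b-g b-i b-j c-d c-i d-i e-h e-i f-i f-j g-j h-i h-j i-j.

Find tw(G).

A width-2 tree decomposition is:
Bags: B1 = {b, i, j}  B2 = {b, c, i}  B3 = {h, i, j}  B4 = {c, d, i}  B5 = {f, i, j}  B6 = {a, b, j}  B7 = {e, h, i}  B8 = {b, g, j}
Tree: B1–B2, B1–B3, B2–B4, B3–B5, B1–B6, B3–B7, B1–B8
Each bag holds 3 vertices, so the decomposition has width 2, which upper-bounds the treewidth. On the other hand G contains the 3-clique {b, g, j}. A clique must lie in a single bag of any decomposition, so no decomposition can have width below 2. The upper and lower bounds meet at 2, so that is the treewidth.

2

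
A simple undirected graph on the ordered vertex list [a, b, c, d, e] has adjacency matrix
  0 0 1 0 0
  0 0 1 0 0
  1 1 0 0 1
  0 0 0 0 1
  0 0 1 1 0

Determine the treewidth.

A width-1 tree decomposition is:
Bags: B1 = {c, e}  B2 = {a, c}  B3 = {b, c}  B4 = {d, e}
Tree: B1–B2, B2–B3, B1–B4
Each bag holds 2 vertices, so the decomposition has width 1, which upper-bounds the treewidth. Any graph with an edge has treewidth ≥ 1, and G has the edge c–e. Hence tw(G) = 1 exactly.

1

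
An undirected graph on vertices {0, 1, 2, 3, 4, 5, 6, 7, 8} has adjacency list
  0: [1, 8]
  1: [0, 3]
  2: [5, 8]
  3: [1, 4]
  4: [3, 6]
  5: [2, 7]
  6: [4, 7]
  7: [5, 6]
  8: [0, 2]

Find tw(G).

2

A width-2 tree decomposition is:
Bags: B1 = {5, 6, 7}  B2 = {2, 5, 6}  B3 = {2, 6, 8}  B4 = {0, 6, 8}  B5 = {0, 1, 6}  B6 = {1, 3, 6}  B7 = {3, 4, 6}
Tree: B1–B2, B2–B3, B3–B4, B4–B5, B5–B6, B6–B7
Each bag holds 3 vertices, so the decomposition has width 2, which upper-bounds the treewidth. Since 6–7–5–2–8–0–1–3–4–6 is a cycle in G, G is not acyclic. Forests are exactly the graphs of treewidth ≤ 1, so tw(G) ≥ 2. Hence tw(G) = 2 exactly.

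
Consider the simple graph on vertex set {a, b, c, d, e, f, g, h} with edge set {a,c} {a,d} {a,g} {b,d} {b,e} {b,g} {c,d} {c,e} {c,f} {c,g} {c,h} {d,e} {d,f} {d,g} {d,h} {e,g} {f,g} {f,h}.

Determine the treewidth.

3

A width-3 tree decomposition is:
Bags: B1 = {c, d, f, g}  B2 = {c, d, e, g}  B3 = {c, d, f, h}  B4 = {b, d, e, g}  B5 = {a, c, d, g}
Tree: B1–B2, B1–B3, B2–B4, B1–B5
Every bag has size at most 4, so the width is 4 − 1 = 3 and tw(G) ≤ 3. On the other hand G contains the 4-clique {c, d, e, g}. A clique must lie in a single bag of any decomposition, so no decomposition can have width below 3. The upper and lower bounds meet at 3, so that is the treewidth.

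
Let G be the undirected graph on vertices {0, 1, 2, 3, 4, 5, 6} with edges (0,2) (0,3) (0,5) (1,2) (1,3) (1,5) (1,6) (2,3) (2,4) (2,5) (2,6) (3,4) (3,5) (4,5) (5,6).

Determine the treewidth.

A width-3 tree decomposition is:
Bags: B1 = {1, 2, 3, 5}  B2 = {1, 2, 5, 6}  B3 = {2, 3, 4, 5}  B4 = {0, 2, 3, 5}
Tree: B1–B2, B1–B3, B3–B4
The largest bag has 4 vertices, giving width 3; this decomposition certifies tw(G) ≤ 3. On the other hand G contains the 4-clique {0, 2, 3, 5}. A clique must lie in a single bag of any decomposition, so no decomposition can have width below 3. Therefore the treewidth is 3.

3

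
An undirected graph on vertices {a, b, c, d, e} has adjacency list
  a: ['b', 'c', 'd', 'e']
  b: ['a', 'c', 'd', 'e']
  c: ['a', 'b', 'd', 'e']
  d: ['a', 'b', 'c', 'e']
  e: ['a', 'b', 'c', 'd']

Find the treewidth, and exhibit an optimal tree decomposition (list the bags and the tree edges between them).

With just one bag of size 5, the width is 5 − 1 = 4, so tw(G) ≤ 4. For the lower bound, the 5 vertices {a, b, c, d, e} are pairwise adjacent, and any tree decomposition puts a clique entirely inside one bag — forcing width ≥ 4. Combining the bounds, tw(G) = 4.

Treewidth 4.
Bags: B1 = {a, b, c, d, e}
Tree: (single bag)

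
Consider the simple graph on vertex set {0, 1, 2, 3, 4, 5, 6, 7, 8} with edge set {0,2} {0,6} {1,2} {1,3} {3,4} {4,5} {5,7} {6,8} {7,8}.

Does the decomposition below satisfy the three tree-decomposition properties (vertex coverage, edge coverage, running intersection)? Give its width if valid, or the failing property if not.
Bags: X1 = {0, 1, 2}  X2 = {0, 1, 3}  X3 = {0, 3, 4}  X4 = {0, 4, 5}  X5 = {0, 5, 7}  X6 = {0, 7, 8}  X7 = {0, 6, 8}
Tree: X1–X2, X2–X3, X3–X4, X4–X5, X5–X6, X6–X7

Yes; width 2.

Checking the three conditions: (i) the bags cover all of {0, 1, 2, 3, 4, 5, 6, 7, 8}; (ii) for each edge, some bag contains both endpoints; (iii) the bags containing any fixed vertex form a subtree. All hold, so the decomposition is valid with width 3 − 1 = 2.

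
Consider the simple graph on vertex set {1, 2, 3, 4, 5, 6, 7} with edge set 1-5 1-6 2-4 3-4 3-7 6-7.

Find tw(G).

A width-1 tree decomposition is:
Bags: B1 = {2, 4}  B2 = {3, 4}  B3 = {3, 7}  B4 = {6, 7}  B5 = {1, 6}  B6 = {1, 5}
Tree: B1–B2, B2–B3, B3–B4, B4–B5, B5–B6
Each bag holds 2 vertices, so the decomposition has width 1, which upper-bounds the treewidth. Since G has at least one edge (e.g. 2–4), it is not an edgeless graph, so tw(G) ≥ 1. Combining the bounds, tw(G) = 1.

1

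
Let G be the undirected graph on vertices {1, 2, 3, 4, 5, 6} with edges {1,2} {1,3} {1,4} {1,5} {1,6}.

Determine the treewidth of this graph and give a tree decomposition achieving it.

The largest bag has 2 vertices, giving width 1; this decomposition certifies tw(G) ≤ 1. Since G has at least one edge (e.g. 6–1), it is not an edgeless graph, so tw(G) ≥ 1. Combining the bounds, tw(G) = 1.

Treewidth 1.
Bags: B1 = {1, 6}  B2 = {1, 5}  B3 = {1, 3}  B4 = {1, 2}  B5 = {1, 4}
Tree: B1–B2, B1–B3, B2–B4, B3–B5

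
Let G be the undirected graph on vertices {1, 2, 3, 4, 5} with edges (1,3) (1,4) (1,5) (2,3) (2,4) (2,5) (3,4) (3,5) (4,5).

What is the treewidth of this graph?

3

A width-3 tree decomposition is:
Bags: B1 = {1, 3, 4, 5}  B2 = {2, 3, 4, 5}
Tree: B1–B2
Every bag has size at most 4, so the width is 4 − 1 = 3 and tw(G) ≤ 3. For the lower bound, the 4 vertices {1, 3, 4, 5} are pairwise adjacent, and any tree decomposition puts a clique entirely inside one bag — forcing width ≥ 3. Therefore the treewidth is 3.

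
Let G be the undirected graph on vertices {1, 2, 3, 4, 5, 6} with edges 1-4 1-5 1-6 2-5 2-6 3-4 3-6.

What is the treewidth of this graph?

A width-2 tree decomposition is:
Bags: B1 = {2, 5, 6}  B2 = {1, 5, 6}  B3 = {1, 3, 6}  B4 = {1, 3, 4}
Tree: B1–B2, B2–B3, B3–B4
The largest bag has 3 vertices, giving width 2; this decomposition certifies tw(G) ≤ 2. Since 2–5–1–6–2 is a cycle in G, G is not acyclic. Forests are exactly the graphs of treewidth ≤ 1, so tw(G) ≥ 2. Therefore the treewidth is 2.

2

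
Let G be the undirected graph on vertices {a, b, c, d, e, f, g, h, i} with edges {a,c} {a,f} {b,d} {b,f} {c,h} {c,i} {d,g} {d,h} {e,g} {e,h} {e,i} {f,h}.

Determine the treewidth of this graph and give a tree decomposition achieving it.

The largest bag has 4 vertices, giving width 3; this decomposition certifies tw(G) ≤ 3. For the lower bound: the 4 vertex sets {e,g,i}, {d}, {h}, {a,b,c,f} are disjoint, each induces a connected subgraph, and every pair is joined by at least one edge of G. Contracting each set to a single vertex therefore yields K_{4} as a minor, and since treewidth is minor-monotone, tw(G) ≥ tw(K_{4}) = 3. Combining the bounds, tw(G) = 3.

Treewidth 3.
Bags: B1 = {d, e, g, i}  B2 = {d, e, h, i}  B3 = {c, d, h, i}  B4 = {b, c, d, h}  B5 = {b, c, f, h}  B6 = {a, b, c, f}
Tree: B1–B2, B2–B3, B3–B4, B4–B5, B5–B6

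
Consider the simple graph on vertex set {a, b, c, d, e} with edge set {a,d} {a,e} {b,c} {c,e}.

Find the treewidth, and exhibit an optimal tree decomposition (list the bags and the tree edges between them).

The largest bag has 2 vertices, giving width 1; this decomposition certifies tw(G) ≤ 1. Any graph with an edge has treewidth ≥ 1, and G has the edge a–d. The upper and lower bounds meet at 1, so that is the treewidth.

Treewidth 1.
One optimal decomposition is:
Bags: B1 = {a, d}  B2 = {a, e}  B3 = {c, e}  B4 = {b, c}
Tree: B1–B2, B2–B3, B3–B4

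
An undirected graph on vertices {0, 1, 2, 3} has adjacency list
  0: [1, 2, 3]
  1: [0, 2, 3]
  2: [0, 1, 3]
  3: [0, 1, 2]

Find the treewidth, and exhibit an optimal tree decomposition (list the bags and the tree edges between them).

Treewidth 3.
Bags: B1 = {0, 1, 2, 3}
Tree: (single bag)

A single bag containing all 4 vertices is trivially a valid decomposition of width 3. On the other hand G contains the 4-clique {0, 1, 2, 3}. A clique must lie in a single bag of any decomposition, so no decomposition can have width below 3. Therefore the treewidth is 3.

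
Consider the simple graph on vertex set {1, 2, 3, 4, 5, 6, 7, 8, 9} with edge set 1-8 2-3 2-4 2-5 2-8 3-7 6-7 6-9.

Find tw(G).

A width-1 tree decomposition is:
Bags: B1 = {2, 3}  B2 = {3, 7}  B3 = {2, 4}  B4 = {6, 7}  B5 = {2, 5}  B6 = {2, 8}  B7 = {1, 8}  B8 = {6, 9}
Tree: B1–B2, B1–B3, B2–B4, B3–B5, B3–B6, B6–B7, B4–B8
The largest bag has 2 vertices, giving width 1; this decomposition certifies tw(G) ≤ 1. Any graph with an edge has treewidth ≥ 1, and G has the edge 2–3. The upper and lower bounds meet at 1, so that is the treewidth.

1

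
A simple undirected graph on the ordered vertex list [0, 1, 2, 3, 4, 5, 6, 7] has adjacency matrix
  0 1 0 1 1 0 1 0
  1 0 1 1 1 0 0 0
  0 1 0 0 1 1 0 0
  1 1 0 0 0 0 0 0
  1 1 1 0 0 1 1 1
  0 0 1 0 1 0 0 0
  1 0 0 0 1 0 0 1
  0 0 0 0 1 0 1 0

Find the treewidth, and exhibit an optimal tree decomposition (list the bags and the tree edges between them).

Treewidth 2.
Bags: B1 = {1, 2, 4}  B2 = {0, 1, 4}  B3 = {2, 4, 5}  B4 = {0, 1, 3}  B5 = {0, 4, 6}  B6 = {4, 6, 7}
Tree: B1–B2, B1–B3, B2–B4, B2–B5, B5–B6

The largest bag has 3 vertices, giving width 2; this decomposition certifies tw(G) ≤ 2. On the other hand G contains the 3-clique {0, 1, 3}. A clique must lie in a single bag of any decomposition, so no decomposition can have width below 2. Therefore the treewidth is 2.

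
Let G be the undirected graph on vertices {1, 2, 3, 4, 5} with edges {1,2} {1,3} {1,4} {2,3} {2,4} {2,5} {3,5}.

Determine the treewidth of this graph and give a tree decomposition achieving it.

The largest bag has 3 vertices, giving width 2; this decomposition certifies tw(G) ≤ 2. Conversely, {1, 2, 3} is a clique of size 3, and the vertices of any clique must share a bag in every tree decomposition; so some bag has ≥ 3 vertices and tw(G) ≥ 2. Therefore the treewidth is 2.

Treewidth 2.
One optimal decomposition is:
Bags: B1 = {1, 2, 4}  B2 = {1, 2, 3}  B3 = {2, 3, 5}
Tree: B1–B2, B2–B3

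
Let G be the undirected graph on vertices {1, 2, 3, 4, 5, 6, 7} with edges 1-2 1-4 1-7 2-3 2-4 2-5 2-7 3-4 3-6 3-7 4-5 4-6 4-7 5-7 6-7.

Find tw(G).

3

A width-3 tree decomposition is:
Bags: B1 = {3, 4, 6, 7}  B2 = {2, 3, 4, 7}  B3 = {2, 4, 5, 7}  B4 = {1, 2, 4, 7}
Tree: B1–B2, B2–B3, B2–B4
The largest bag has 4 vertices, giving width 3; this decomposition certifies tw(G) ≤ 3. For the lower bound, the 4 vertices {1, 2, 4, 7} are pairwise adjacent, and any tree decomposition puts a clique entirely inside one bag — forcing width ≥ 3. Combining the bounds, tw(G) = 3.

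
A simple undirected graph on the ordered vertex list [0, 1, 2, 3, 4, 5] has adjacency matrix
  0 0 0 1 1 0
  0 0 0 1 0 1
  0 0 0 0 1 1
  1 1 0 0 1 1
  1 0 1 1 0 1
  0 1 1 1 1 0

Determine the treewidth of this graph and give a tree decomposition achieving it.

The largest bag has 3 vertices, giving width 2; this decomposition certifies tw(G) ≤ 2. Conversely, {2, 4, 5} is a clique of size 3, and the vertices of any clique must share a bag in every tree decomposition; so some bag has ≥ 3 vertices and tw(G) ≥ 2. Therefore the treewidth is 2.

Treewidth 2.
One optimal decomposition is:
Bags: B1 = {3, 4, 5}  B2 = {0, 3, 4}  B3 = {1, 3, 5}  B4 = {2, 4, 5}
Tree: B1–B2, B1–B3, B1–B4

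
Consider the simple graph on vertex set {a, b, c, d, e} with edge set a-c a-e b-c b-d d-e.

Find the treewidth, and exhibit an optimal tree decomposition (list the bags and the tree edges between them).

Treewidth 2.
Bags: B1 = {a, b, c}  B2 = {a, b, e}  B3 = {b, d, e}
Tree: B1–B2, B2–B3

The largest bag has 3 vertices, giving width 2; this decomposition certifies tw(G) ≤ 2. For the lower bound, G contains the cycle b–c–a–e–d–b, so G is not a forest; only forests have treewidth ≤ 1, hence tw(G) ≥ 2. The upper and lower bounds meet at 2, so that is the treewidth.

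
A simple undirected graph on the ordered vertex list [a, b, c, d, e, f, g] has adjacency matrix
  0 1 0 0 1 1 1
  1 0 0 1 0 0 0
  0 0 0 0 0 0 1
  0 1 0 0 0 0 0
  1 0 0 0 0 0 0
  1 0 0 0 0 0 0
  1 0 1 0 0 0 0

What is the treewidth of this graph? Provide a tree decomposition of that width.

Every bag has size at most 2, so the width is 2 − 1 = 1 and tw(G) ≤ 1. Any graph with an edge has treewidth ≥ 1, and G has the edge a–f. Combining the bounds, tw(G) = 1.

Treewidth 1.
One such decomposition:
Bags: B1 = {a, f}  B2 = {a, g}  B3 = {a, e}  B4 = {a, b}  B5 = {c, g}  B6 = {b, d}
Tree: B1–B2, B2–B3, B3–B4, B2–B5, B4–B6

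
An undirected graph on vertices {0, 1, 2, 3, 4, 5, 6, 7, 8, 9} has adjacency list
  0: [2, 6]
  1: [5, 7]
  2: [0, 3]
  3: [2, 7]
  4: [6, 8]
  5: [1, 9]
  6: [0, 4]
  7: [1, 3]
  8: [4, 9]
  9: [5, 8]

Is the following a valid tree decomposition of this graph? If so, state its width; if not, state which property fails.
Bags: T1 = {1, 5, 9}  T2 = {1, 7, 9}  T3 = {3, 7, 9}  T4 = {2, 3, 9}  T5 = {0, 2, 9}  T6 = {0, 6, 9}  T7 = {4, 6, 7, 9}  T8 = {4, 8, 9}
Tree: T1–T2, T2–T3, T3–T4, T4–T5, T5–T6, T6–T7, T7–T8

No — bags containing vertex 7 are not connected in the tree.

A tree decomposition must satisfy three properties: every vertex lies in some bag; for every edge, both endpoints lie together in some bag; and for every vertex, the bags containing it form a connected subtree. Here bags containing vertex 7 are not connected in the tree, so the decomposition is invalid.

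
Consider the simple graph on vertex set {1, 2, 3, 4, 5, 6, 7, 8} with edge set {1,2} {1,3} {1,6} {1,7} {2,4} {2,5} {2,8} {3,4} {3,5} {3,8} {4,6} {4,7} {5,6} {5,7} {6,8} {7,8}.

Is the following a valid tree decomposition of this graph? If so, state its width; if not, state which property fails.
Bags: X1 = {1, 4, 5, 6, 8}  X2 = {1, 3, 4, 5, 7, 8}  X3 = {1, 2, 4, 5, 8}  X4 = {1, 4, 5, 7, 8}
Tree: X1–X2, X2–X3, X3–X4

A tree decomposition must satisfy three properties: every vertex lies in some bag; for every edge, both endpoints lie together in some bag; and for every vertex, the bags containing it form a connected subtree. Here bags containing vertex 7 are not connected in the tree, so the decomposition is invalid.

No — bags containing vertex 7 are not connected in the tree.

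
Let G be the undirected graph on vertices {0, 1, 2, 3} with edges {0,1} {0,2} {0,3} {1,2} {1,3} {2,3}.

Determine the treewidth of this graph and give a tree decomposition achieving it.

Treewidth 3.
Bags: B1 = {0, 1, 2, 3}
Tree: (single bag)

With just one bag of size 4, the width is 4 − 1 = 3, so tw(G) ≤ 3. On the other hand G contains the 4-clique {0, 1, 2, 3}. A clique must lie in a single bag of any decomposition, so no decomposition can have width below 3. The upper and lower bounds meet at 3, so that is the treewidth.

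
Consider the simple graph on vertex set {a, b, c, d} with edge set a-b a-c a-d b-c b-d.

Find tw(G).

A width-2 tree decomposition is:
Bags: B1 = {a, b, d}  B2 = {a, b, c}
Tree: B1–B2
Each bag holds 3 vertices, so the decomposition has width 2, which upper-bounds the treewidth. Conversely, {a, b, d} is a clique of size 3, and the vertices of any clique must share a bag in every tree decomposition; so some bag has ≥ 3 vertices and tw(G) ≥ 2. Therefore the treewidth is 2.

2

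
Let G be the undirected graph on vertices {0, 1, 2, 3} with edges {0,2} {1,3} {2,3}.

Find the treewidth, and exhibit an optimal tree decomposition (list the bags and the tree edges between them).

Treewidth 1.
Bags: B1 = {2, 3}  B2 = {0, 2}  B3 = {1, 3}
Tree: B1–B2, B1–B3

Each bag holds 2 vertices, so the decomposition has width 1, which upper-bounds the treewidth. G has an edge, so its treewidth is at least 1. Hence tw(G) = 1 exactly.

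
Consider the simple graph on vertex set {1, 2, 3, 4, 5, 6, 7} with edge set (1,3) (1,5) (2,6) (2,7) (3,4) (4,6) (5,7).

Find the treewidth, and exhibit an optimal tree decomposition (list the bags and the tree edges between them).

Every bag has size at most 3, so the width is 3 − 1 = 2 and tw(G) ≤ 2. Since 2–6–4–3–1–5–7–2 is a cycle in G, G is not acyclic. Forests are exactly the graphs of treewidth ≤ 1, so tw(G) ≥ 2. Combining the bounds, tw(G) = 2.

Treewidth 2.
One optimal decomposition is:
Bags: B1 = {2, 4, 6}  B2 = {2, 3, 4}  B3 = {1, 2, 3}  B4 = {1, 2, 5}  B5 = {2, 5, 7}
Tree: B1–B2, B2–B3, B3–B4, B4–B5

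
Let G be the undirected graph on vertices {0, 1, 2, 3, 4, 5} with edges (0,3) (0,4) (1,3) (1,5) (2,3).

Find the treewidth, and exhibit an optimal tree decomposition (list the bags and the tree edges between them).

Treewidth 1.
Bags: B1 = {1, 3}  B2 = {1, 5}  B3 = {0, 3}  B4 = {0, 4}  B5 = {2, 3}
Tree: B1–B2, B1–B3, B3–B4, B1–B5

Each bag holds 2 vertices, so the decomposition has width 1, which upper-bounds the treewidth. G has an edge, so its treewidth is at least 1. Combining the bounds, tw(G) = 1.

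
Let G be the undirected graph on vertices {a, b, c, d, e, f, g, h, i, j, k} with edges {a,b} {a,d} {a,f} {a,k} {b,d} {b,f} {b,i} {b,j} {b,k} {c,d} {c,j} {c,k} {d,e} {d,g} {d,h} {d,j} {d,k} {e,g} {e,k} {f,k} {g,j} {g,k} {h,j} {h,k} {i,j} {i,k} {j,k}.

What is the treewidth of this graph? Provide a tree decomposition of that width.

Treewidth 3.
One optimal decomposition is:
Bags: B1 = {c, d, j, k}  B2 = {b, d, j, k}  B3 = {a, b, d, k}  B4 = {d, g, j, k}  B5 = {a, b, f, k}  B6 = {d, e, g, k}  B7 = {d, h, j, k}  B8 = {b, i, j, k}
Tree: B1–B2, B2–B3, B1–B4, B3–B5, B4–B6, B4–B7, B2–B8

Every bag has size at most 4, so the width is 4 − 1 = 3 and tw(G) ≤ 3. Conversely, {d, g, j, k} is a clique of size 4, and the vertices of any clique must share a bag in every tree decomposition; so some bag has ≥ 4 vertices and tw(G) ≥ 3. Therefore the treewidth is 3.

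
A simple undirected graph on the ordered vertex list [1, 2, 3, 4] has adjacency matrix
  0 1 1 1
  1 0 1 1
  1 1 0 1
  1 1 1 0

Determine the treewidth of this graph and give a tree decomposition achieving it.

With just one bag of size 4, the width is 4 − 1 = 3, so tw(G) ≤ 3. For the lower bound, the 4 vertices {1, 2, 3, 4} are pairwise adjacent, and any tree decomposition puts a clique entirely inside one bag — forcing width ≥ 3. Combining the bounds, tw(G) = 3.

Treewidth 3.
Bags: B1 = {1, 2, 3, 4}
Tree: (single bag)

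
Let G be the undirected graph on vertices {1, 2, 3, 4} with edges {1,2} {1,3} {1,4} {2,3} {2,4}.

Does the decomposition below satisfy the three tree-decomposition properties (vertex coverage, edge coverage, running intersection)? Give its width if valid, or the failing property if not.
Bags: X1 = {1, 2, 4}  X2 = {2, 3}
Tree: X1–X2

A tree decomposition must satisfy three properties: every vertex lies in some bag; for every edge, both endpoints lie together in some bag; and for every vertex, the bags containing it form a connected subtree. Here edge (1,3) lies in no bag, so the decomposition is invalid.

No — edge (1,3) lies in no bag.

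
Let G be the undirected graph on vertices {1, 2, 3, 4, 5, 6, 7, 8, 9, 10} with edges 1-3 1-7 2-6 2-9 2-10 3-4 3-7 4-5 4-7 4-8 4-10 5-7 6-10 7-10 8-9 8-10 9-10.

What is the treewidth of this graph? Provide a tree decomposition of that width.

Treewidth 2.
One such decomposition:
Bags: B1 = {4, 7, 10}  B2 = {4, 8, 10}  B3 = {3, 4, 7}  B4 = {1, 3, 7}  B5 = {8, 9, 10}  B6 = {2, 9, 10}  B7 = {4, 5, 7}  B8 = {2, 6, 10}
Tree: B1–B2, B1–B3, B3–B4, B2–B5, B5–B6, B3–B7, B6–B8

Each bag holds 3 vertices, so the decomposition has width 2, which upper-bounds the treewidth. Conversely, {1, 3, 7} is a clique of size 3, and the vertices of any clique must share a bag in every tree decomposition; so some bag has ≥ 3 vertices and tw(G) ≥ 2. Combining the bounds, tw(G) = 2.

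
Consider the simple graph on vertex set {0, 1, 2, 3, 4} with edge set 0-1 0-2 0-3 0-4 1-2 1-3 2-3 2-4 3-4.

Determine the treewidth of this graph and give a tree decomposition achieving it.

Treewidth 3.
One optimal decomposition is:
Bags: B1 = {0, 2, 3, 4}  B2 = {0, 1, 2, 3}
Tree: B1–B2

Every bag has size at most 4, so the width is 4 − 1 = 3 and tw(G) ≤ 3. For the lower bound, the 4 vertices {0, 1, 2, 3} are pairwise adjacent, and any tree decomposition puts a clique entirely inside one bag — forcing width ≥ 3. The upper and lower bounds meet at 3, so that is the treewidth.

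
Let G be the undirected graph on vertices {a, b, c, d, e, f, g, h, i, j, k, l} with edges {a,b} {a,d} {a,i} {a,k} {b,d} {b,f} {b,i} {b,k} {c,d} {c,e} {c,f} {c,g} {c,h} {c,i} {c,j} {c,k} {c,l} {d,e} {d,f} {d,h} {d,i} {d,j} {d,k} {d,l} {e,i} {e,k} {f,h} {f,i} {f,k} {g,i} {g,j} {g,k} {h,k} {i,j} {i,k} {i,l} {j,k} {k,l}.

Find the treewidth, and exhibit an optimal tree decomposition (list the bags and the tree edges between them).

Treewidth 4.
One such decomposition:
Bags: B1 = {b, d, f, i, k}  B2 = {c, d, f, i, k}  B3 = {c, d, e, i, k}  B4 = {c, d, i, k, l}  B5 = {c, d, i, j, k}  B6 = {c, g, i, j, k}  B7 = {c, d, f, h, k}  B8 = {a, b, d, i, k}
Tree: B1–B2, B2–B3, B2–B4, B3–B5, B5–B6, B2–B7, B1–B8

Each bag holds 5 vertices, so the decomposition has width 4, which upper-bounds the treewidth. On the other hand G contains the 5-clique {c, d, f, h, k}. A clique must lie in a single bag of any decomposition, so no decomposition can have width below 4. Combining the bounds, tw(G) = 4.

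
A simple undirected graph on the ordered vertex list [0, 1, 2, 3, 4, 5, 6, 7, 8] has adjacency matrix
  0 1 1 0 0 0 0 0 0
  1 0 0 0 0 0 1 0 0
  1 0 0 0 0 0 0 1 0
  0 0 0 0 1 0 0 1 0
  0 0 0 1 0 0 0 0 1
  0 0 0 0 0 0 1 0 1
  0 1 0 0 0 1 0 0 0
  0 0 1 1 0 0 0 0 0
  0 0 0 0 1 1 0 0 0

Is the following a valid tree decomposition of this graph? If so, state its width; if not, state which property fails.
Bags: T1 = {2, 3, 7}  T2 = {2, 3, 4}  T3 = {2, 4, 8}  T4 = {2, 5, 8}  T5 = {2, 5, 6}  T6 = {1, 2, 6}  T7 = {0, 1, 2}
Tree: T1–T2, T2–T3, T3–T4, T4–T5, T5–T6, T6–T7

Yes; width 2.

Every vertex of G appears in some bag (union = {0, 1, 2, 3, 4, 5, 6, 7, 8}); every edge is covered by a bag; and for each vertex v the set of bags containing v is connected in the bag tree. The decomposition is therefore valid. The largest bag has 3 vertices, so the width is 2.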